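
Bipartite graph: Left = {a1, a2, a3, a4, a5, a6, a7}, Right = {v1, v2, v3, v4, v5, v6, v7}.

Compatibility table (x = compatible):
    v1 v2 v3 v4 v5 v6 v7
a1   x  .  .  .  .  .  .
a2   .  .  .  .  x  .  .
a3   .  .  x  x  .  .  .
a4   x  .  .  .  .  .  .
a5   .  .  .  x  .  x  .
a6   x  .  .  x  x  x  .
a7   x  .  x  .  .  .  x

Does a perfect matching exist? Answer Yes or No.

The set {a1, a4} has only 1 neighbour ({v1}), so by Hall's theorem at most 6 of the 7 left vertices can be matched.
Hence no matching covers every left vertex.

No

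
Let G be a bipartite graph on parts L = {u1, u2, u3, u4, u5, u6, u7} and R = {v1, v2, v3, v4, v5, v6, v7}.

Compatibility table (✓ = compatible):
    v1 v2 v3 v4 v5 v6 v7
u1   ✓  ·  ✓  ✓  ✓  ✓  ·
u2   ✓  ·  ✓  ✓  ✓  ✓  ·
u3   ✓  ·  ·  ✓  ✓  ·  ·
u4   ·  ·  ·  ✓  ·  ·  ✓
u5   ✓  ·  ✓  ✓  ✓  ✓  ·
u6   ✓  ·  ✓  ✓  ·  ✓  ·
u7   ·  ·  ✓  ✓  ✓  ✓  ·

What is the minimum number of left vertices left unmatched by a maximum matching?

1

For example, pair u1→v4, u2→v3, u3→v5, u4→v7, u5→v1, u6→v6.
The set {u1, u2, u3, u5, u6, u7} has only 5 neighbours ({v1, v3, v4, v5, v6}), so by Hall's theorem at most 6 of the 7 left vertices can be matched.
That matches 6 of the 7, leaving 1 unmatched; no matching can do better.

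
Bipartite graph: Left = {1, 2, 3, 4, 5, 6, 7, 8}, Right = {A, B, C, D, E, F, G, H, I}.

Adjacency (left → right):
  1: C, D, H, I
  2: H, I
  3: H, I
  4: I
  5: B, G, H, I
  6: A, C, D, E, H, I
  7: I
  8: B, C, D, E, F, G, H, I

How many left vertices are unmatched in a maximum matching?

One maximum matching: 1→C, 2→I, 3→H, 5→B, 6→A, 8→G.
The set {2, 3, 4, 7} has only 2 neighbours ({H, I}), so by Hall's theorem at most 6 of the 8 left vertices can be matched.
That matches 6 of the 8, leaving 2 unmatched; no matching can do better.

2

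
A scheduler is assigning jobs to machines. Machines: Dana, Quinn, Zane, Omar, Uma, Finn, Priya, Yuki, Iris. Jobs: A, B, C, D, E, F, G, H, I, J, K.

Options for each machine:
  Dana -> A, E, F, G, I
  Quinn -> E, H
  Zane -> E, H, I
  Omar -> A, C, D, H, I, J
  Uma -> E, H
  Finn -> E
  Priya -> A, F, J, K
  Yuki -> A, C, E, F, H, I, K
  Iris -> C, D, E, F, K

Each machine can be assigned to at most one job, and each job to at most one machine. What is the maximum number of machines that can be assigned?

8

A valid assignment of size 8: Dana→G, Quinn→H, Zane→I, Omar→A, Uma→E, Priya→J, Yuki→F, Iris→K.
The set {Quinn, Uma, Finn} has only 2 neighbours ({E, H}), so by Hall's theorem at most 8 of the 9 machines can be matched.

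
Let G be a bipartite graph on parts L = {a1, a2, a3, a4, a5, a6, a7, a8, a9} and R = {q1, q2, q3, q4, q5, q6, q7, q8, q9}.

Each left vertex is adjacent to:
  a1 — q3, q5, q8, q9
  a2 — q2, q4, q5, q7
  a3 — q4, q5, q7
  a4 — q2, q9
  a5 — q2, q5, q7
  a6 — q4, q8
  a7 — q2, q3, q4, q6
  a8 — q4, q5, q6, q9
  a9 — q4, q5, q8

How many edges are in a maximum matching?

A valid assignment of size 8: a1-q3, a2-q4, a3-q5, a4-q9, a5-q7, a6-q8, a7-q2, a8-q6.
The set {a1, a2, a3, a4, a5, a6, a7, a8, a9} has only 8 neighbours ({q2, q3, q4, q5, q6, q7, q8, q9}), so by Hall's theorem at most 8 of the 9 left vertices can be matched.

8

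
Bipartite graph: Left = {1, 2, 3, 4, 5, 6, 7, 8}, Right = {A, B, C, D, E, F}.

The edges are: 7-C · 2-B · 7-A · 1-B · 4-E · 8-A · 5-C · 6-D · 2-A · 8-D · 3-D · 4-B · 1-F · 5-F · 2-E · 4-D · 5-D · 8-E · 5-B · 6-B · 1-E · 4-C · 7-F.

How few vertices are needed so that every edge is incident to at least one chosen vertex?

6

The 6 edges 1–E, 2–A, 3–D, 4–C, 5–F, 6–B form a matching, so any vertex cover needs at least 6 vertices (one per matched edge).
Conversely {A, B, C, D, E, F} meets every edge and has exactly 6 vertices, so 6 is optimal.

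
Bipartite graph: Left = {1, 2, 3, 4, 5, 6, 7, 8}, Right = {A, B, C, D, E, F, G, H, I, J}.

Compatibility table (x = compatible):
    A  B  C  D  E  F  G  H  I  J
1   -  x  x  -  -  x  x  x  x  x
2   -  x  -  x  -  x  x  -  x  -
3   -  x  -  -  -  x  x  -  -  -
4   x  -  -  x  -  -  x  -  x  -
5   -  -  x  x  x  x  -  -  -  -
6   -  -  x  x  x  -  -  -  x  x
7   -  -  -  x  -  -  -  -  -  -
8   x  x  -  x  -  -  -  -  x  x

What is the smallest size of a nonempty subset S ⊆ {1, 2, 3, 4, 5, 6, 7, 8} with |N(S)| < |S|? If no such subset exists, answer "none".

A matching saturating every left vertex exists, for instance 1→G, 2→B, 3→F, 4→I, 5→C, 6→E, 7→D, 8→J.
By Hall's marriage theorem, this means |N(S)| ≥ |S| for every subset S, so no violating subset exists.

none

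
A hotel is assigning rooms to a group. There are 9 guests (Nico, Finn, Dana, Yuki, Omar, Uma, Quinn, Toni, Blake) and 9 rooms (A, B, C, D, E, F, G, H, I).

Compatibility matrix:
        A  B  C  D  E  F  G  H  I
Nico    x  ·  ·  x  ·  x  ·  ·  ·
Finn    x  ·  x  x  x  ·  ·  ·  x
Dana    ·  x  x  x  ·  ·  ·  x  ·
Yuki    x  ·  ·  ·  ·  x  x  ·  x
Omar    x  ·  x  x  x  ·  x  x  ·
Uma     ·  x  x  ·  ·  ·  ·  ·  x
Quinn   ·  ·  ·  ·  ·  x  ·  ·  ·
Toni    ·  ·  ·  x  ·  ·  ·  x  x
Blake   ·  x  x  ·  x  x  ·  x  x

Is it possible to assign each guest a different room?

One maximum matching: Nico-D, Finn-A, Dana-C, Yuki-I, Omar-G, Uma-B, Quinn-F, Toni-H, Blake-E.
All 9 guests are covered.

Yes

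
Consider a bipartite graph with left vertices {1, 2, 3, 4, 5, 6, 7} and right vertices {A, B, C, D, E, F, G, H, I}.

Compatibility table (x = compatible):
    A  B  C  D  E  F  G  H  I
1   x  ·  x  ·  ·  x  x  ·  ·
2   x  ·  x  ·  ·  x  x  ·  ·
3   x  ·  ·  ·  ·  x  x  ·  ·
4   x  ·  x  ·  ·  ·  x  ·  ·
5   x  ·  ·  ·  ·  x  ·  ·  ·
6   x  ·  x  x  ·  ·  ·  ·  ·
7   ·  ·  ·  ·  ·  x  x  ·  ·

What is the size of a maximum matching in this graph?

5

For example, pair 1→A, 2→F, 3→G, 4→C, 6→D.
The set {1, 2, 3, 4, 5, 7} has only 4 neighbours ({A, C, F, G}), so by Hall's theorem at most 5 of the 7 left vertices can be matched.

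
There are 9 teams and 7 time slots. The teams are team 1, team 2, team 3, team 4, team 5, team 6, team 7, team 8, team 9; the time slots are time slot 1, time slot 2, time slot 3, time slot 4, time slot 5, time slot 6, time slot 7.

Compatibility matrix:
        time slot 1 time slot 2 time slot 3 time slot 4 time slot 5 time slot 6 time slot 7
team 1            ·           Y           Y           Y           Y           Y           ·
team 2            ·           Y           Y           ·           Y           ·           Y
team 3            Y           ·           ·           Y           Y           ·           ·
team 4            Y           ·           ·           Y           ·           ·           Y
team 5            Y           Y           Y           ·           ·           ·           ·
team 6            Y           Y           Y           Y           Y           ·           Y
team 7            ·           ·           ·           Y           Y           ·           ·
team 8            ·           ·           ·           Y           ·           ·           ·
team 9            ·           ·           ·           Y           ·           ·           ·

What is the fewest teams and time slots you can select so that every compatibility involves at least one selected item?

7

The 7 edges team 1–time slot 6, team 2–time slot 2, team 3–time slot 5, team 4–time slot 1, team 5–time slot 3, team 6–time slot 7, team 7–time slot 4 form a matching, so any vertex cover needs at least 7 vertices (one per matched edge).
Conversely {team 1, time slot 1, time slot 2, time slot 3, time slot 4, time slot 5, time slot 7} meets every edge and has exactly 7 vertices, so 7 is optimal.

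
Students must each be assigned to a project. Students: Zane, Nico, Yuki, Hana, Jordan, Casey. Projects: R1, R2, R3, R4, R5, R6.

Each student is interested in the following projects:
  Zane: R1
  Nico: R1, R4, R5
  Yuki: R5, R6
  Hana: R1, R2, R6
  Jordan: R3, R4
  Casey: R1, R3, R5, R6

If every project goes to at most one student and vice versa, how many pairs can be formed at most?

A valid assignment of size 6: Zane→R1, Nico→R4, Yuki→R6, Hana→R2, Jordan→R3, Casey→R5.
This saturates every student, so 6 is the maximum.

6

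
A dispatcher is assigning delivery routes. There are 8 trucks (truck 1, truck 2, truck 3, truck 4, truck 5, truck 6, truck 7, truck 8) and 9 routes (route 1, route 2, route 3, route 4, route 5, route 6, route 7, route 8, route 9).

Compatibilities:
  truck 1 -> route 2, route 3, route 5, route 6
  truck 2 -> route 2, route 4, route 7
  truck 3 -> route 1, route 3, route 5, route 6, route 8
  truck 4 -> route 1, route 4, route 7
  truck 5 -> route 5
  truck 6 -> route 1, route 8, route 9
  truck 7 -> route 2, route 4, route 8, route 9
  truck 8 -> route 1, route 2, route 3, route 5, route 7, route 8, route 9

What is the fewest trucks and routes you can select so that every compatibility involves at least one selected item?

{truck 1, truck 2, truck 3, truck 4, truck 5, truck 6, truck 7, truck 8} is a vertex cover of size 8: every edge has an endpoint in this set.
No smaller cover exists because truck 1–route 6, truck 2–route 7, truck 3–route 8, truck 4–route 4, truck 5–route 5, truck 6–route 9, truck 7–route 2, truck 8–route 3 is a matching of size 8, and a cover must include an endpoint of each of these disjoint edges (König's theorem).

8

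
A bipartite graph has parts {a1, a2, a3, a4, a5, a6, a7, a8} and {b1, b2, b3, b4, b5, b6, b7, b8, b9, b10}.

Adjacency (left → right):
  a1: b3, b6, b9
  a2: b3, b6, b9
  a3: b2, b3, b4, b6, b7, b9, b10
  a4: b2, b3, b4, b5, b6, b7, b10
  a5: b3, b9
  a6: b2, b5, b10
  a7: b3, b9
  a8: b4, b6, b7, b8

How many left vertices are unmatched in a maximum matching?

1

A valid assignment of size 7: a1-b6, a2-b9, a3-b4, a4-b7, a5-b3, a6-b5, a8-b8.
The set {a1, a2, a5, a7} has only 3 neighbours ({b3, b6, b9}), so by Hall's theorem at most 7 of the 8 left vertices can be matched.
That matches 7 of the 8, leaving 1 unmatched; no matching can do better.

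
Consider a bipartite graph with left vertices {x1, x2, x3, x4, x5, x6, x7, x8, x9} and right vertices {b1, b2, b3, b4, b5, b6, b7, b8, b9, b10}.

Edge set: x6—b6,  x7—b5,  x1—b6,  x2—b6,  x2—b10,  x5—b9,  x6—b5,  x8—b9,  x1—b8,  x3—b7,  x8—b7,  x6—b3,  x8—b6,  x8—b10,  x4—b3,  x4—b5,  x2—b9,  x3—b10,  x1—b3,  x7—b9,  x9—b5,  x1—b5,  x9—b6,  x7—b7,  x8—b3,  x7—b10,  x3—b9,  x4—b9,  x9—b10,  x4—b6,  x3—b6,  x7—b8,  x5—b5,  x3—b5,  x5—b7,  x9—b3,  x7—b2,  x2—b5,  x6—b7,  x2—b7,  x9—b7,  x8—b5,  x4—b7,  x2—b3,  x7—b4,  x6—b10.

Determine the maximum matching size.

8

One maximum matching: x1→b8, x2→b10, x3→b6, x4→b3, x5→b9, x6→b5, x7→b4, x8→b7.
The set {x2, x3, x4, x5, x6, x8, x9} has only 6 neighbours ({b10, b3, b5, b6, b7, b9}), so by Hall's theorem at most 8 of the 9 left vertices can be matched.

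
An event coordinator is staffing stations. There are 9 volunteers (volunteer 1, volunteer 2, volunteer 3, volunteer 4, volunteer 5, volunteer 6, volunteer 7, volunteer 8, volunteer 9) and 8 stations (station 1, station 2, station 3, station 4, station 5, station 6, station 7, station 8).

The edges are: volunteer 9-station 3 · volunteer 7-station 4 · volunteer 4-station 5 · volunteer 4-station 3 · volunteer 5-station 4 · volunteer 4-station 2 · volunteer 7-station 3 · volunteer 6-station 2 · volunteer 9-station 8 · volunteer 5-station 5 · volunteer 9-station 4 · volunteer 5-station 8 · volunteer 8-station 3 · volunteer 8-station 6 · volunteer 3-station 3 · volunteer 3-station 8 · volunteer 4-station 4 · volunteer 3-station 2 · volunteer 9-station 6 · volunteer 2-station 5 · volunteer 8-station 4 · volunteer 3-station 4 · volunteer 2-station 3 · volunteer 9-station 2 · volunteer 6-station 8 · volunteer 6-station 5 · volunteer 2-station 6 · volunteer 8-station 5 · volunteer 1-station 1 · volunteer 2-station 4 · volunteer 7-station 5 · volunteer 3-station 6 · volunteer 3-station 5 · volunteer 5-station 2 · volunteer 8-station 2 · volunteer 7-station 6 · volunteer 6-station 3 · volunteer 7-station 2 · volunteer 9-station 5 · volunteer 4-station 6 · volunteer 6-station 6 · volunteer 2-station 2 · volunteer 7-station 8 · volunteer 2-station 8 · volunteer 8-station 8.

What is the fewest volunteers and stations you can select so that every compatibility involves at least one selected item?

7

{volunteer 1, station 2, station 3, station 4, station 5, station 6, station 8} is a vertex cover of size 7: every edge has an endpoint in this set.
No smaller cover exists because volunteer 1–station 1, volunteer 2–station 3, volunteer 3–station 6, volunteer 4–station 4, volunteer 5–station 5, volunteer 6–station 8, volunteer 7–station 2 is a matching of size 7, and a cover must include an endpoint of each of these disjoint edges (König's theorem).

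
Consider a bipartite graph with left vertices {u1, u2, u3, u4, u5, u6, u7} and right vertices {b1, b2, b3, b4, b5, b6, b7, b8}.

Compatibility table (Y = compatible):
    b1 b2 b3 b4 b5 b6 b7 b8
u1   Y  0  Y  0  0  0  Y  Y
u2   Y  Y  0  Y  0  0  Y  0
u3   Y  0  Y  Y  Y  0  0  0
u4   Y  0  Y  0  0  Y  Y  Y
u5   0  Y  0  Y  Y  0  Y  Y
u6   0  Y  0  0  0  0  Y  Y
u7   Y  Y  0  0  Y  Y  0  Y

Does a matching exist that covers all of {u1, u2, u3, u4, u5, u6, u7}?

Yes

A valid assignment of size 7: u1→b8, u2→b4, u3→b3, u4→b7, u5→b5, u6→b2, u7→b1.
All 7 left vertices are covered.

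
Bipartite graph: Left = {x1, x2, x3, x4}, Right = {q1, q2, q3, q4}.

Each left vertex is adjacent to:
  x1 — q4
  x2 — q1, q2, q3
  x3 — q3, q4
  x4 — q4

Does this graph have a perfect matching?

No

The set {x1, x4} has only 1 neighbour ({q4}), so by Hall's theorem at most 3 of the 4 left vertices can be matched.
Hence no matching covers every left vertex.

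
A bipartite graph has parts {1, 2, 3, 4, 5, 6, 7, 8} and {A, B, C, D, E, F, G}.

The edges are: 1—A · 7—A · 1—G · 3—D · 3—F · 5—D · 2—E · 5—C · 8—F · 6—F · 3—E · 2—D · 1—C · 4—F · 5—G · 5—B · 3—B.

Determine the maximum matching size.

6

One maximum matching: 1→C, 2→D, 3→E, 4→F, 5→B, 7→A.
The set {4, 6, 8} has only 1 neighbour ({F}), so by Hall's theorem at most 6 of the 8 left vertices can be matched.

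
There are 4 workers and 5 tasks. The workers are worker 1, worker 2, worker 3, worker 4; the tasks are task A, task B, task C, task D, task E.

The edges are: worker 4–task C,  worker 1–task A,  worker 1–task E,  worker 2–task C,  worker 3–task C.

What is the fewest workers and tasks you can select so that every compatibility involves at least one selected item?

The 2 edges worker 1–task E, worker 2–task C form a matching, so any vertex cover needs at least 2 vertices (one per matched edge).
Conversely {worker 1, task C} meets every edge and has exactly 2 vertices, so 2 is optimal.

2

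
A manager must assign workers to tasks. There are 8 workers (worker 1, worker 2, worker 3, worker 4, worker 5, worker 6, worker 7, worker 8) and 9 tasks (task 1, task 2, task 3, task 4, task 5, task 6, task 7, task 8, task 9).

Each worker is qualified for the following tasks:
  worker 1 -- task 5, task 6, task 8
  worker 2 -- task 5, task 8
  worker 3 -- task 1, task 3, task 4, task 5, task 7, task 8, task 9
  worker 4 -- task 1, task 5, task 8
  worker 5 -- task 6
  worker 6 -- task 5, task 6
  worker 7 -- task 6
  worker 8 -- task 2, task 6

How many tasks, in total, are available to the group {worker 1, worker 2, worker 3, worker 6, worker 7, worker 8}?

The union of neighbours of {worker 1, worker 2, worker 3, worker 6, worker 7, worker 8} is {task 1, task 2, task 3, task 4, task 5, task 6, task 7, task 8, task 9}, which has 9 elements.
Since |N(S)| = 9 ≥ |S| = 6, Hall's condition holds for this subset.

9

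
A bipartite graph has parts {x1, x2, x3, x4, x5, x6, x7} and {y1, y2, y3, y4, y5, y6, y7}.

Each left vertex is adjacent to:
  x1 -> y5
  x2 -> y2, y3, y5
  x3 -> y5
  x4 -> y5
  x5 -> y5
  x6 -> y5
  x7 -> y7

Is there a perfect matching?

No

The set {x1, x3, x4, x5, x6} has only 1 neighbour ({y5}), so by Hall's theorem at most 3 of the 7 left vertices can be matched.
Hence no matching covers every left vertex.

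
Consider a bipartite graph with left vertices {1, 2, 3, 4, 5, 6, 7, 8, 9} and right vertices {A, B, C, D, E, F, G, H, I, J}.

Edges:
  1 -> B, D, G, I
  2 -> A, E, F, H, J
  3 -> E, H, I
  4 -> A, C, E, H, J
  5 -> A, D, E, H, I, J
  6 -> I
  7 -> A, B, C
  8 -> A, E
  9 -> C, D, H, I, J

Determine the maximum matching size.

A valid assignment of size 9: 1–G, 2–A, 3–H, 4–C, 5–D, 6–I, 7–B, 8–E, 9–J.
All 9 left vertices are matched, so no larger matching exists.

9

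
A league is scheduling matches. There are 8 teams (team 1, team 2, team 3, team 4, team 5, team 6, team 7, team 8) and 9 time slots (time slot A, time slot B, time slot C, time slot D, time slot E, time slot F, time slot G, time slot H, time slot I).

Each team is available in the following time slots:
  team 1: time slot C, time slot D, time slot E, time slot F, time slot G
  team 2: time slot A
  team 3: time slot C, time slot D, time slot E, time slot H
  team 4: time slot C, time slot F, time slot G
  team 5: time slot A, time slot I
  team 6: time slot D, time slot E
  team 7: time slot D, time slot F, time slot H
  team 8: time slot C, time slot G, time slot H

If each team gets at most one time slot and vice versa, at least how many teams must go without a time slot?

A valid assignment of size 8: team 1–time slot C, team 2–time slot A, team 3–time slot D, team 4–time slot G, team 5–time slot I, team 6–time slot E, team 7–time slot F, team 8–time slot H.
This saturates every team, so 8 is the maximum.
That matches 8 of the 8, leaving 0 unmatched; no matching can do better.

0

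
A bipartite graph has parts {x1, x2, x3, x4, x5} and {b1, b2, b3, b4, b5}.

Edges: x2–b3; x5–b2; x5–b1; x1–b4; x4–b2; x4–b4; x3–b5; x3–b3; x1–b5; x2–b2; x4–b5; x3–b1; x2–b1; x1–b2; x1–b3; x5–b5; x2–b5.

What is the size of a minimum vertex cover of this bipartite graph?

5

{x1, x2, x3, x4, x5} is a vertex cover of size 5: every edge has an endpoint in this set.
No smaller cover exists because x1–b3, x2–b2, x3–b1, x4–b4, x5–b5 is a matching of size 5, and a cover must include an endpoint of each of these disjoint edges (König's theorem).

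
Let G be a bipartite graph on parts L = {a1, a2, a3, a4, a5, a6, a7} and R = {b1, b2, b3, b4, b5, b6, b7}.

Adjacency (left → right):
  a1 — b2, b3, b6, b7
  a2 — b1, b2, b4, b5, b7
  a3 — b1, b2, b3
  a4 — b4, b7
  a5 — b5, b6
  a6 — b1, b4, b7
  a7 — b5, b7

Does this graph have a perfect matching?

Yes

For example, pair a1-b3, a2-b1, a3-b2, a4-b4, a5-b6, a6-b7, a7-b5.
All 7 left vertices are covered.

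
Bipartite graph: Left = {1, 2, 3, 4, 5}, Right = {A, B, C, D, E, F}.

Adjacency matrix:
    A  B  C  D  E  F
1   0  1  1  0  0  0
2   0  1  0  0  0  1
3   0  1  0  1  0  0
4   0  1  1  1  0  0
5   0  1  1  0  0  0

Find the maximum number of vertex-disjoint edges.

4

A valid assignment of size 4: 1–C, 2–F, 3–D, 4–B.
The set {1, 3, 4, 5} has only 3 neighbours ({B, C, D}), so by Hall's theorem at most 4 of the 5 left vertices can be matched.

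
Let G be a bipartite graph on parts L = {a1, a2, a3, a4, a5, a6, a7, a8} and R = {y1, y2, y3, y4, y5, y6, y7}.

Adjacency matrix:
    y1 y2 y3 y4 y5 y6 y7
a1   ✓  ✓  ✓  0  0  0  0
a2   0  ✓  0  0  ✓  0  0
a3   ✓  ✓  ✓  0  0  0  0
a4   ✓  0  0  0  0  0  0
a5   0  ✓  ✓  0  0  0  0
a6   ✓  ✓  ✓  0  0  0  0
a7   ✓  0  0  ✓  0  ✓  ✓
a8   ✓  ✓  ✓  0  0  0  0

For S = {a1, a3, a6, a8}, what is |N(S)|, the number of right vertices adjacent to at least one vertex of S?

The union of neighbours of {a1, a3, a6, a8} is {y1, y2, y3}, which has 3 elements.
Since |N(S)| = 3 < |S| = 4, Hall's condition fails for this subset.

3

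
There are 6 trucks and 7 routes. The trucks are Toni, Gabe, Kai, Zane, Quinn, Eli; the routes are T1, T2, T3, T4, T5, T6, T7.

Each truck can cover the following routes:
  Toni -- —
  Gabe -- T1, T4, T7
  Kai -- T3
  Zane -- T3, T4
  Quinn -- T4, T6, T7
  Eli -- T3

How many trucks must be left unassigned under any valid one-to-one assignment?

2

A valid assignment of size 4: Gabe-T1, Kai-T3, Zane-T4, Quinn-T7.
The set {Toni, Kai, Eli} has only 1 neighbour ({T3}), so by Hall's theorem at most 4 of the 6 trucks can be matched.
That matches 4 of the 6, leaving 2 unmatched; no matching can do better.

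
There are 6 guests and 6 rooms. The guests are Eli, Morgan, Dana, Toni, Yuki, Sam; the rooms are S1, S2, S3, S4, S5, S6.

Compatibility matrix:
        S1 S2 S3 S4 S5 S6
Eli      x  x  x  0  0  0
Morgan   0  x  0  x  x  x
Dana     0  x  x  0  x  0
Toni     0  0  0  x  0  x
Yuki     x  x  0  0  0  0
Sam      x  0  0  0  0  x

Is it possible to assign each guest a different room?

A valid assignment of size 6: Eli→S3, Morgan→S2, Dana→S5, Toni→S4, Yuki→S1, Sam→S6.
All 6 guests are covered.

Yes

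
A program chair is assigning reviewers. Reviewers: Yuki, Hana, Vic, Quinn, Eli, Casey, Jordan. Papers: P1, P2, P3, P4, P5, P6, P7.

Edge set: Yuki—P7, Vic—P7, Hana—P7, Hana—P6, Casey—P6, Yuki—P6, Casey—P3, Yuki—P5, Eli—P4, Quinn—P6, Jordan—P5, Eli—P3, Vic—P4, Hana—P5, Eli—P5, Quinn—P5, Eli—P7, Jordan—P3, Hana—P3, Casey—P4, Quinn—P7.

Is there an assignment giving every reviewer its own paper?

No

The set {Yuki, Hana, Vic, Quinn, Eli, Casey, Jordan} has only 5 neighbours ({P3, P4, P5, P6, P7}), so by Hall's theorem at most 5 of the 7 reviewers can be matched.
Hence no matching covers every reviewer.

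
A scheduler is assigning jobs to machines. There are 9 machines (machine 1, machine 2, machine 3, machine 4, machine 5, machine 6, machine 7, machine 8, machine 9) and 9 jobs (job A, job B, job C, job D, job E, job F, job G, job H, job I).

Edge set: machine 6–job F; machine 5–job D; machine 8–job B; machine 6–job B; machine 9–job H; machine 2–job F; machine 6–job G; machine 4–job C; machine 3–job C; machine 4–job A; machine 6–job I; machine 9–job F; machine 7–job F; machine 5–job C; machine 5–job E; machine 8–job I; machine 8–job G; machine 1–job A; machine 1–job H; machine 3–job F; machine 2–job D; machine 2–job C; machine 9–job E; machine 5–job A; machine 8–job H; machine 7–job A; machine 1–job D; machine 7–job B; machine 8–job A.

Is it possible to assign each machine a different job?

A valid assignment of size 9: machine 1→job A, machine 2→job D, machine 3→job F, machine 4→job C, machine 5→job E, machine 6→job I, machine 7→job B, machine 8→job G, machine 9→job H.
Every machine is matched, so this is a perfect matching.

Yes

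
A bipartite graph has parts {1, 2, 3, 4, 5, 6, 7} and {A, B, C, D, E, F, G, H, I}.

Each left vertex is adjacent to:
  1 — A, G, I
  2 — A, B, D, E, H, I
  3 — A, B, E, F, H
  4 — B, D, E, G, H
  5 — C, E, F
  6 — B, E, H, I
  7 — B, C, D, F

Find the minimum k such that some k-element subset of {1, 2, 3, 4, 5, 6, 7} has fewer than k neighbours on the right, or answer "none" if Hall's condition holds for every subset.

A matching saturating every left vertex exists, for instance 1→I, 2→A, 3→H, 4→G, 5→C, 6→E, 7→B.
By Hall's marriage theorem, this means |N(S)| ≥ |S| for every subset S, so no violating subset exists.

none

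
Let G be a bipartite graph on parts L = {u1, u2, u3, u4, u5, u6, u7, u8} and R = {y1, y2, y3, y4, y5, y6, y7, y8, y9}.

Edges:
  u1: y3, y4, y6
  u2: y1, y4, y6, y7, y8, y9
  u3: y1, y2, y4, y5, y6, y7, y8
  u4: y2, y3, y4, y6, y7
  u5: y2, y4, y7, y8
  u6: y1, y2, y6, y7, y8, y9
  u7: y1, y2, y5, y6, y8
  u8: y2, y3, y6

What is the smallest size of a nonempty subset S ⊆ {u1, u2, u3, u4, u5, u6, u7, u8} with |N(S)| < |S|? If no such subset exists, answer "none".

A matching saturating every left vertex exists, for instance u1→y4, u2→y7, u3→y6, u4→y2, u5→y8, u6→y9, u7→y1, u8→y3.
By Hall's marriage theorem, this means |N(S)| ≥ |S| for every subset S, so no violating subset exists.

none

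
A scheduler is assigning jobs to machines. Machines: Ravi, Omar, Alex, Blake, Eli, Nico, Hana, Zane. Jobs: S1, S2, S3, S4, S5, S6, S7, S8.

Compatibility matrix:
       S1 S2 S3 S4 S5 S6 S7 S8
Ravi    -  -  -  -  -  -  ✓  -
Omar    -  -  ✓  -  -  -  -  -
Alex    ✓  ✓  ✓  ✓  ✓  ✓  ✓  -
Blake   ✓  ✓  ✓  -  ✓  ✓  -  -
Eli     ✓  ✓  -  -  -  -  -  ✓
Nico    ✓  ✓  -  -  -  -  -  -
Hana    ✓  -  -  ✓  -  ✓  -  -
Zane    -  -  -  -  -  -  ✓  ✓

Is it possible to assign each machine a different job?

Yes

A valid assignment of size 8: Ravi→S7, Omar→S3, Alex→S6, Blake→S5, Eli→S2, Nico→S1, Hana→S4, Zane→S8.
Every machine is matched, so this is a perfect matching.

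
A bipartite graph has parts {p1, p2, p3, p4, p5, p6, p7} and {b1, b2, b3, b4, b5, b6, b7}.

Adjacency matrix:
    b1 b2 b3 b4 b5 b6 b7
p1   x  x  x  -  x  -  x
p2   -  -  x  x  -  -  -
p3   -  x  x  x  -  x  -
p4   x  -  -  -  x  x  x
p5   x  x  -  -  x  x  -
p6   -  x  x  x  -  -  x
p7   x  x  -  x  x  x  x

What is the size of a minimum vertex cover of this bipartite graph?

{p1, p2, p3, p4, p5, p6, p7} is a vertex cover of size 7: every edge has an endpoint in this set.
No smaller cover exists because p1–b1, p2–b4, p3–b6, p4–b5, p5–b2, p6–b3, p7–b7 is a matching of size 7, and a cover must include an endpoint of each of these disjoint edges (König's theorem).

7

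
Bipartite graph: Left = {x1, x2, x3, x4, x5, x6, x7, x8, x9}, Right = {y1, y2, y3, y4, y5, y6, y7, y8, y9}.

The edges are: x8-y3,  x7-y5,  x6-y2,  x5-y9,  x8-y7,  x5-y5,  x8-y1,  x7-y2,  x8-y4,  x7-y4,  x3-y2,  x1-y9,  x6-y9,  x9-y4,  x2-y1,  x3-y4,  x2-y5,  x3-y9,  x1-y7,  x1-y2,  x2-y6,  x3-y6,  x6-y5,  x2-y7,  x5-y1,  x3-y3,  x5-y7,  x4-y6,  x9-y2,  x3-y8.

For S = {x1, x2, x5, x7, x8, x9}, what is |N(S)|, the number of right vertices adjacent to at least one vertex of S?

8

The union of neighbours of {x1, x2, x5, x7, x8, x9} is {y1, y2, y3, y4, y5, y6, y7, y9}, which has 8 elements.
Since |N(S)| = 8 ≥ |S| = 6, Hall's condition holds for this subset.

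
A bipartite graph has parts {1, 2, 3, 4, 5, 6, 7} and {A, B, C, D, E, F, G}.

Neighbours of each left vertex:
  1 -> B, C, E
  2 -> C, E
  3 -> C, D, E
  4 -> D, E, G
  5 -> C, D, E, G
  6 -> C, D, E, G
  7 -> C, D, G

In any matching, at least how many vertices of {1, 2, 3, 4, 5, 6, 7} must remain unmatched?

For example, pair 1-B, 2-C, 3-D, 4-G, 5-E.
The set {2, 3, 4, 5, 6, 7} has only 4 neighbours ({C, D, E, G}), so by Hall's theorem at most 5 of the 7 left vertices can be matched.
That matches 5 of the 7, leaving 2 unmatched; no matching can do better.

2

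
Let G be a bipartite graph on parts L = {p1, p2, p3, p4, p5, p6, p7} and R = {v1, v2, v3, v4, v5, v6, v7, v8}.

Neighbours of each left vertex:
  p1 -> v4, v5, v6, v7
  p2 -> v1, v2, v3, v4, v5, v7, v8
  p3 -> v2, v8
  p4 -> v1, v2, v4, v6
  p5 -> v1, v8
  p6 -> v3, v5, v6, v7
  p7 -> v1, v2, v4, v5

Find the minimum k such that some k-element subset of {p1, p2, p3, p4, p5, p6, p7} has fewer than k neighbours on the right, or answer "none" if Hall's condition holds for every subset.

none

A matching saturating every left vertex exists, for instance p1→v4, p2→v3, p3→v8, p4→v6, p5→v1, p6→v7, p7→v2.
By Hall's marriage theorem, this means |N(S)| ≥ |S| for every subset S, so no violating subset exists.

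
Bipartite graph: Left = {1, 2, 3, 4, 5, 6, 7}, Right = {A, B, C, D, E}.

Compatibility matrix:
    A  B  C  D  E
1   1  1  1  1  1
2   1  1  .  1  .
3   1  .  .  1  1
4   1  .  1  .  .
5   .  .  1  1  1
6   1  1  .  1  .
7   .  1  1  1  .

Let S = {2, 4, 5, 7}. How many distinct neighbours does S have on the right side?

5

The union of neighbours of {2, 4, 5, 7} is {A, B, C, D, E}, which has 5 elements.
Since |N(S)| = 5 ≥ |S| = 4, Hall's condition holds for this subset.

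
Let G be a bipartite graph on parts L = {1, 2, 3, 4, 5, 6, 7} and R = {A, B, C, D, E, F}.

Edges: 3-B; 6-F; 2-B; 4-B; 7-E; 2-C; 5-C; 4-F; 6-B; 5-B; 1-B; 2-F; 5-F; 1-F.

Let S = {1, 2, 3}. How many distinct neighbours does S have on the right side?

The union of neighbours of {1, 2, 3} is {B, C, F}, which has 3 elements.
Since |N(S)| = 3 ≥ |S| = 3, Hall's condition holds for this subset.

3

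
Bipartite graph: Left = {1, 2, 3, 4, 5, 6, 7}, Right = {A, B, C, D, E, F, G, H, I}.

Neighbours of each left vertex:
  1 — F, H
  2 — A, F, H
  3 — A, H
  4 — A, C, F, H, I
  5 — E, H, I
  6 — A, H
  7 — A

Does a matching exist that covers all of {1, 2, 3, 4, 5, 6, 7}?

The set {1, 2, 3, 6, 7} has only 3 neighbours ({A, F, H}), so by Hall's theorem at most 5 of the 7 left vertices can be matched.
Hence no matching covers every left vertex.

No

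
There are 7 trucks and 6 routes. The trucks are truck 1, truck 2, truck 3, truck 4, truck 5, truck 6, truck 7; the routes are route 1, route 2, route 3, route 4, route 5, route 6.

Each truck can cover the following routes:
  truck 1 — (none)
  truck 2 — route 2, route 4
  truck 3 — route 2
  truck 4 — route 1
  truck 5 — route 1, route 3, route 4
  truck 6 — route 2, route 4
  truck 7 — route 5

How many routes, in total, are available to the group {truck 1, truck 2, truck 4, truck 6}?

3

The union of neighbours of {truck 1, truck 2, truck 4, truck 6} is {route 1, route 2, route 4}, which has 3 elements.
Since |N(S)| = 3 < |S| = 4, Hall's condition fails for this subset.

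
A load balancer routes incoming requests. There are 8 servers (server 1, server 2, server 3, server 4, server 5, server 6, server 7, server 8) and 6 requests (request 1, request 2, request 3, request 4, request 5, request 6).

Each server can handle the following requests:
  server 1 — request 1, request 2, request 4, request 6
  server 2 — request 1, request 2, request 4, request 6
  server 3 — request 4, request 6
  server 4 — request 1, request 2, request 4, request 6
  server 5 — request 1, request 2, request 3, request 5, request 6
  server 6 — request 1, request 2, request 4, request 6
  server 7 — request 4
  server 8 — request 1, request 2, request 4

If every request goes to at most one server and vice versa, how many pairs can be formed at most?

5

One maximum matching: server 1-request 1, server 2-request 2, server 3-request 4, server 4-request 6, server 5-request 5.
The set {server 1, server 2, server 3, server 4, server 6, server 7, server 8} has only 4 neighbours ({request 1, request 2, request 4, request 6}), so by Hall's theorem at most 5 of the 8 servers can be matched.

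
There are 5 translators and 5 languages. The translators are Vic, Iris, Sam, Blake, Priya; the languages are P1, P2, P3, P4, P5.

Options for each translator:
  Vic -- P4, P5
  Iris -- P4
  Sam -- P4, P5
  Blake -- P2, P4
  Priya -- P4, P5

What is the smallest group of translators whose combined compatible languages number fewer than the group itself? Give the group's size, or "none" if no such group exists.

3

Take S = {Vic, Iris, Sam}. Its neighbourhood is {P4, P5}, so |N(S)| = 2 < |S| = 3.
Every subset of size less than 3 has at least as many neighbours as members, so 3 is the minimum.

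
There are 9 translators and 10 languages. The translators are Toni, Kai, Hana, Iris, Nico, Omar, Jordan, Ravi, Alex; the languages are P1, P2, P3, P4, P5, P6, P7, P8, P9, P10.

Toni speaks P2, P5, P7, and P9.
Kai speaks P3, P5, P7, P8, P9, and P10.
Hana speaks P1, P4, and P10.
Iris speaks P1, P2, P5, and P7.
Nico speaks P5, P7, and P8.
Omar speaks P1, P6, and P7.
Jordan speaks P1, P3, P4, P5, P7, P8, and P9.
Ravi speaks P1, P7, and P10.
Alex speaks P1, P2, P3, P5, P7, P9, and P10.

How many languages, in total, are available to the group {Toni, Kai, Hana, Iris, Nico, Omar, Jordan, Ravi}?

10

The union of neighbours of {Toni, Kai, Hana, Iris, Nico, Omar, Jordan, Ravi} is {P1, P2, P3, P4, P5, P6, P7, P8, P9, P10}, which has 10 elements.
Since |N(S)| = 10 ≥ |S| = 8, Hall's condition holds for this subset.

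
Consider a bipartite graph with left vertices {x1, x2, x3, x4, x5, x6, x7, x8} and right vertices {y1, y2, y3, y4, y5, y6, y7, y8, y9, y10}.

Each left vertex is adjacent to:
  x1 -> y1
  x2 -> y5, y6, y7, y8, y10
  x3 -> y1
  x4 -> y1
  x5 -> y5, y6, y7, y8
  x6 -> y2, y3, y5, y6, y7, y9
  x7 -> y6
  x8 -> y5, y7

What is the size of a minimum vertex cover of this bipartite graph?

{x2, x5, x6, x7, x8, y1} is a vertex cover of size 6: every edge has an endpoint in this set.
No smaller cover exists because x1–y1, x2–y10, x5–y8, x6–y3, x7–y6, x8–y7 is a matching of size 6, and a cover must include an endpoint of each of these disjoint edges (König's theorem).

6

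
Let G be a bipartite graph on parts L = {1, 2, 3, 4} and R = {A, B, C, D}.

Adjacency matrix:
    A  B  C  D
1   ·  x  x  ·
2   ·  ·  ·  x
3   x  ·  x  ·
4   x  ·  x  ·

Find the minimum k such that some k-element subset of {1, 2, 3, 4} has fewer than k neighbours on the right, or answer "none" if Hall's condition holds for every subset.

none

A matching saturating every left vertex exists, for instance 1→B, 2→D, 3→A, 4→C.
By Hall's marriage theorem, this means |N(S)| ≥ |S| for every subset S, so no violating subset exists.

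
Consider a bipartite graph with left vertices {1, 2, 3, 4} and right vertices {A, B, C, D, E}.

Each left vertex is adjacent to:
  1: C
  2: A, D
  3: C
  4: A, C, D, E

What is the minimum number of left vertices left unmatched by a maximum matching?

1

One maximum matching: 1→C, 2→D, 4→E.
The set {1, 3} has only 1 neighbour ({C}), so by Hall's theorem at most 3 of the 4 left vertices can be matched.
That matches 3 of the 4, leaving 1 unmatched; no matching can do better.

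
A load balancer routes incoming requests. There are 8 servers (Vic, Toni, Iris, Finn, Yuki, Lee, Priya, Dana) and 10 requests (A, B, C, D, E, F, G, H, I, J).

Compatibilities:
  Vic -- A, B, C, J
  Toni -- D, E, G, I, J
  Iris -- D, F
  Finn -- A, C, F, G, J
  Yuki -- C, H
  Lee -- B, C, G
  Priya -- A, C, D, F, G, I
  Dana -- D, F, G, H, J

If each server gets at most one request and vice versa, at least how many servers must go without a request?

0

One maximum matching: Vic–B, Toni–E, Iris–F, Finn–G, Yuki–H, Lee–C, Priya–A, Dana–J.
All 8 servers are matched, so no larger matching exists.
That matches 8 of the 8, leaving 0 unmatched; no matching can do better.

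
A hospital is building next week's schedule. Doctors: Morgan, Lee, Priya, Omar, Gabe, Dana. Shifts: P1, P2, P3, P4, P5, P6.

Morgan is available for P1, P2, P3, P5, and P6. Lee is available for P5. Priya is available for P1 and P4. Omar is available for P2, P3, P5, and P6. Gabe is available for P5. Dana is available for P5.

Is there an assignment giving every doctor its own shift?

No

The set {Lee, Gabe, Dana} has only 1 neighbour ({P5}), so by Hall's theorem at most 4 of the 6 doctors can be matched.
Hence no matching covers every doctor.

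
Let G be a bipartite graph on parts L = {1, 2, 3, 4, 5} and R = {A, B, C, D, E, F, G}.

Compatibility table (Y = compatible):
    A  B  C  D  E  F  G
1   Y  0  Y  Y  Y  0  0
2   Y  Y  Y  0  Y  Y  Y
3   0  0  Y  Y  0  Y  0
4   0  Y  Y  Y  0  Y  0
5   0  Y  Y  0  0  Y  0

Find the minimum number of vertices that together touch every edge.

5

A maximum matching has 5 edges (e.g. 1–E, 2–G, 3–C, 4–F, 5–B).
By König's theorem the minimum vertex cover has the same size. One such cover is {1, 2, 3, 4, 5}.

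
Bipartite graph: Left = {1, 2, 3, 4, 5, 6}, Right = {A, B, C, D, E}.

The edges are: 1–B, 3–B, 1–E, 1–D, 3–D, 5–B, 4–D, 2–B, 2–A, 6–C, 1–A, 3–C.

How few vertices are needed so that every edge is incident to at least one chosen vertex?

5

{1, 2, B, C, D} is a vertex cover of size 5: every edge has an endpoint in this set.
No smaller cover exists because 1–E, 2–A, 3–C, 4–D, 5–B is a matching of size 5, and a cover must include an endpoint of each of these disjoint edges (König's theorem).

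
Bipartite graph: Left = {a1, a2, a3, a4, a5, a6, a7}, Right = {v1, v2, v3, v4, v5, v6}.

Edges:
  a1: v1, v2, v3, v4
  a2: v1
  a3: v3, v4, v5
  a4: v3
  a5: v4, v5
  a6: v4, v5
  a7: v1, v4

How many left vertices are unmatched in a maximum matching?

2

A valid assignment of size 5: a1-v2, a2-v1, a3-v5, a4-v3, a5-v4.
The set {a2, a3, a4, a5, a6, a7} has only 4 neighbours ({v1, v3, v4, v5}), so by Hall's theorem at most 5 of the 7 left vertices can be matched.
That matches 5 of the 7, leaving 2 unmatched; no matching can do better.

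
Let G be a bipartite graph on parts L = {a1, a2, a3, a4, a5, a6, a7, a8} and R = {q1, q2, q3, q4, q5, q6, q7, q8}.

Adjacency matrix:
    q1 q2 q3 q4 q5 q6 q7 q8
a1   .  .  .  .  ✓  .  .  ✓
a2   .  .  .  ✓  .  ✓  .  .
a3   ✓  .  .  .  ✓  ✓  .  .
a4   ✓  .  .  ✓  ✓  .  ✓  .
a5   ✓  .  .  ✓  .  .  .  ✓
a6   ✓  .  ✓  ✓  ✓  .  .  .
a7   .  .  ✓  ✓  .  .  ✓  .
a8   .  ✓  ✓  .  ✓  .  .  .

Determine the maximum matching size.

One maximum matching: a1-q8, a2-q6, a3-q5, a4-q7, a5-q1, a6-q3, a7-q4, a8-q2.
This saturates every left vertex, so 8 is the maximum.

8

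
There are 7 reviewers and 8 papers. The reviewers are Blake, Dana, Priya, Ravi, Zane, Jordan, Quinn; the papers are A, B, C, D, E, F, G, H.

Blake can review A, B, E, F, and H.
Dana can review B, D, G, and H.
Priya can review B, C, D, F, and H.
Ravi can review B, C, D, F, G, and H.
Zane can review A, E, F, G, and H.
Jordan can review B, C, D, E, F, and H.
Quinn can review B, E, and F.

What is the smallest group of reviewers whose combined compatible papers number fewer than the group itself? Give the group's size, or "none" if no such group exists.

none

A matching saturating every reviewer exists, for instance Blake→E, Dana→D, Priya→H, Ravi→G, Zane→A, Jordan→F, Quinn→B.
By Hall's marriage theorem, this means |N(S)| ≥ |S| for every subset S, so no violating subset exists.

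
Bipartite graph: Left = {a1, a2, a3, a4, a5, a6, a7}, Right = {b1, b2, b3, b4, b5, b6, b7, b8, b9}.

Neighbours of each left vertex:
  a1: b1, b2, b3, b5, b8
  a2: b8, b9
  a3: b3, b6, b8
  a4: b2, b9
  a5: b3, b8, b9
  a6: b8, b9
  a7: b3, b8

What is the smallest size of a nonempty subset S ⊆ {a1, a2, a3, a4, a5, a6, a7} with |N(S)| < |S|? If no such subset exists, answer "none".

4

Take S = {a2, a5, a6, a7}. Its neighbourhood is {b3, b8, b9}, so |N(S)| = 3 < |S| = 4.
Every subset of size less than 4 has at least as many neighbours as members, so 4 is the minimum.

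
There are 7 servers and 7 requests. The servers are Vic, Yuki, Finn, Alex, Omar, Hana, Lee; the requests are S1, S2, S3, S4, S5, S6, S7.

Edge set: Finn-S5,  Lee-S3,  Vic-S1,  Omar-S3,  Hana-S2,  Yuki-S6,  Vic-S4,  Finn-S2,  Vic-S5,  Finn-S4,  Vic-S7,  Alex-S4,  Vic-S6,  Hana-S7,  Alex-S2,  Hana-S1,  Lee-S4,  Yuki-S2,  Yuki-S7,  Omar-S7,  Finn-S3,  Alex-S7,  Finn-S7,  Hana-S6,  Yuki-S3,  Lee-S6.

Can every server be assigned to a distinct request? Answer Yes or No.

For example, pair Vic→S1, Yuki→S6, Finn→S5, Alex→S2, Omar→S3, Hana→S7, Lee→S4.
All 7 servers are covered.

Yes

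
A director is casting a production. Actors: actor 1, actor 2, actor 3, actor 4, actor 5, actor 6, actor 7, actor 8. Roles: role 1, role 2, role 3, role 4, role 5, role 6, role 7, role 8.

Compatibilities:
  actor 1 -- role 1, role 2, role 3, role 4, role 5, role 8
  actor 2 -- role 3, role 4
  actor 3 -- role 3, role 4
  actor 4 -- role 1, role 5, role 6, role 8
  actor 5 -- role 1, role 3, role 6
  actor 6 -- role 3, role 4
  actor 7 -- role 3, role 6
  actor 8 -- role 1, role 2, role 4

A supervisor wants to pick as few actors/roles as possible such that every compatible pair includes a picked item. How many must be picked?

The 7 edges actor 1–role 8, actor 2–role 4, actor 3–role 3, actor 4–role 5, actor 5–role 1, actor 7–role 6, actor 8–role 2 form a matching, so any vertex cover needs at least 7 vertices (one per matched edge).
Conversely {actor 1, actor 4, actor 5, actor 7, actor 8, role 3, role 4} meets every edge and has exactly 7 vertices, so 7 is optimal.

7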